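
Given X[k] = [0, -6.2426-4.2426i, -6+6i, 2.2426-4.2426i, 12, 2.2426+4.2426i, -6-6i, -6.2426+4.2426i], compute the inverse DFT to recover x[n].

x[n] = (1/8) Σ(k=0 to 7) X[k] · e^(2πikn/8)

Computing each x[n]:
x[0] = -1
x[1] = -3
x[2] = 3
x[3] = 3
x[4] = 1
x[5] = -3
x[6] = 3
x[7] = -3

x = [-1, -3, 3, 3, 1, -3, 3, -3]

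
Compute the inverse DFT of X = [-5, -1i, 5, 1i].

x[n] = (1/4) Σ(k=0 to 3) X[k] · e^(2πikn/4)

Computing each x[n]:
x[0] = 0
x[1] = -2
x[2] = 0
x[3] = -3

x = [0, -2, 0, -3]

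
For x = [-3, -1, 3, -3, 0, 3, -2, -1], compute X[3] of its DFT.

X[3] = Σ(n=0 to 7) x[n] · ω_8^(3n) where ω_8 = e^(-2πi/8)
= (-3)·ω_8^0 + (-1)·ω_8^3 + (3)·ω_8^6 + (-3)·ω_8^9 + (0)·ω_8^12 + (3)·ω_8^15 + (-2)·ω_8^18 + (-1)·ω_8^21

X[3] = -1.5858+9.2426i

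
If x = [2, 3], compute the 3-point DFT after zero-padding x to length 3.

Original 2-point DFT: [5, -1]
Zero-padded 3-point DFT provides frequency interpolation.

DFT_3([x, 0, ...]) = [5, 0.5000-2.5981i, 0.5000+2.5981i]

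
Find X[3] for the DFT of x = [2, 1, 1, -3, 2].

X[3] = Σ(n=0 to 4) x[n] · ω_5^(3n) where ω_5 = e^(-2πi/5)
= (2)·ω_5^0 + (1)·ω_5^3 + (1)·ω_5^6 + (-3)·ω_5^9 + (2)·ω_5^12

X[3] = -1.0451-4.3920i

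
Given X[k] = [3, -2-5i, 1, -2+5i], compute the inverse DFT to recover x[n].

x[n] = (1/4) Σ(k=0 to 3) X[k] · e^(2πikn/4)

Computing each x[n]:
x[0] = 0
x[1] = 3
x[2] = 2
x[3] = -2

x = [0, 3, 2, -2]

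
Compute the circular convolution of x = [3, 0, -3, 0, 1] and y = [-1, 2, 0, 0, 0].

(x ⊛ y)[n] = Σ(m=0 to 4) x[m] · y[(n-m) mod 5]

Computing each output sample:
(x ⊛ y)[0] = -1
(x ⊛ y)[1] = 6
(x ⊛ y)[2] = 3
(x ⊛ y)[3] = -6
(x ⊛ y)[4] = -1

x ⊛ y = [-1, 6, 3, -6, -1]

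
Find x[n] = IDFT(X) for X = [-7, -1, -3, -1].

x[n] = (1/4) Σ(k=0 to 3) X[k] · e^(2πikn/4)

Computing each x[n]:
x[0] = -3
x[1] = -1
x[2] = -2
x[3] = -1

x = [-3, -1, -2, -1]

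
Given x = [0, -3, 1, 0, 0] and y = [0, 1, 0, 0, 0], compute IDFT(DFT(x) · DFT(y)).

(x ⊛ y)[n] = Σ(m=0 to 4) x[m] · y[(n-m) mod 5]

Computing each output sample:
(x ⊛ y)[0] = 0
(x ⊛ y)[1] = 0
(x ⊛ y)[2] = -3
(x ⊛ y)[3] = 1
(x ⊛ y)[4] = 0

x ⊛ y = [0, 0, -3, 1, 0]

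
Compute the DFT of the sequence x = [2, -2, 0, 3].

X[k] = Σ(n=0 to 3) x[n] · ω_4^(nk)
where ω_4 = e^(-2πi/4)

Computing each X[k]:
X[0] = 3
X[1] = 2+5i
X[2] = 1
X[3] = 2-5i

X = [3, 2+5i, 1, 2-5i]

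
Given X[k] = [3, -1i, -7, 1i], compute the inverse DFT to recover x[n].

x[n] = (1/4) Σ(k=0 to 3) X[k] · e^(2πikn/4)

Computing each x[n]:
x[0] = -1
x[1] = 3
x[2] = -1
x[3] = 2

x = [-1, 3, -1, 2]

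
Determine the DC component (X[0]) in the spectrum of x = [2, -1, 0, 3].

X[0] = Σ(n=0 to 3) x[n] · ω_4^0 = Σ x[n]
= (2) + (-1) + (0) + (3)

X[0] = 4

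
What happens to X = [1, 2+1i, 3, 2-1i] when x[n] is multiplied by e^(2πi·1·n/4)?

Modulation property: DFT(ω_4^(-1n)·x[n]) = X[(k-1) mod 4], so circularly shift X by 1 positions.

X[k-1] = [2-1i, 1, 2+1i, 3]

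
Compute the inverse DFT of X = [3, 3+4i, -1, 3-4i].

x[n] = (1/4) Σ(k=0 to 3) X[k] · e^(2πikn/4)

Computing each x[n]:
x[0] = 2
x[1] = -1
x[2] = -1
x[3] = 3

x = [2, -1, -1, 3]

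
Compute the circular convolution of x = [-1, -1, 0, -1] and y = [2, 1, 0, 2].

(x ⊛ y)[n] = Σ(m=0 to 3) x[m] · y[(n-m) mod 4]

Computing each output sample:
(x ⊛ y)[0] = -5
(x ⊛ y)[1] = -3
(x ⊛ y)[2] = -3
(x ⊛ y)[3] = -4

x ⊛ y = [-5, -3, -3, -4]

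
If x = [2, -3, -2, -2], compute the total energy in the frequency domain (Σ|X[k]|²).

Parseval: Σ|x[n]|² = (1/N)Σ|X[k]|², so Σ|X[k]|² = N·Σ|x[n]|² = 4·21.0000

Σ|X[k]|² = N·Σ|x[n]|² = 4·21.0000 = 84.0000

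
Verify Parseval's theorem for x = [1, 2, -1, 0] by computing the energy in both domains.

Time domain:
Σ|x[n]|² = |1|² + |2|² + |-1|² + |0|² = 6.0000

Frequency domain:
(1/4)Σ|X[k]|² = (1/4)(|2|² + |2-2i|² + |-2|² + |2+2i|²) = (1/4)·24.0000 = 6.0000

Both sides agree, confirming Parseval's theorem.

Σ|x[n]|² = (1/N)Σ|X[k]|² = 6.0000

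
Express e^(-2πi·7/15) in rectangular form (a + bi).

ω_15^7 = e^(-2πi·7/15)
= cos(-2π·7/15) + i·sin(-2π·7/15)
= cos(-14π/15) + i·sin(-14π/15)

ω_15^7 = cos(-14π/15) + i·sin(-14π/15) = -0.9781-0.2079i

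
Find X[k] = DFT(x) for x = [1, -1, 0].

X[k] = Σ(n=0 to 2) x[n] · ω_3^(nk)
where ω_3 = e^(-2πi/3)

Computing each X[k]:
X[0] = 0
X[1] = 1.5000+0.8660i
X[2] = 1.5000-0.8660i

X = [0, 1.5000+0.8660i, 1.5000-0.8660i]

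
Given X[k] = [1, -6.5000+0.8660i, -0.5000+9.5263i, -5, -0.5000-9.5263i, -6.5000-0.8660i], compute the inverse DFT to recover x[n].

x[n] = (1/6) Σ(k=0 to 5) X[k] · e^(2πikn/6)

Computing each x[n]:
x[0] = -3
x[1] = -3
x[2] = 3
x[3] = 3
x[4] = -2
x[5] = 3

x = [-3, -3, 3, 3, -2, 3]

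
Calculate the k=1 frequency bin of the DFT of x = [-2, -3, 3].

X[1] = Σ(n=0 to 2) x[n] · ω_3^(1n) where ω_3 = e^(-2πi/3)
= (-2)·ω_3^0 + (-3)·ω_3^1 + (3)·ω_3^2

X[1] = -2.0000+5.1962i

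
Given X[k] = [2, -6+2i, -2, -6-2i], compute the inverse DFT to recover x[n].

x[n] = (1/4) Σ(k=0 to 3) X[k] · e^(2πikn/4)

Computing each x[n]:
x[0] = -3
x[1] = 0
x[2] = 3
x[3] = 2

x = [-3, 0, 3, 2]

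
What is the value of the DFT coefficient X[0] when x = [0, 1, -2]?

X[0] = Σ(n=0 to 2) x[n] · ω_3^0 = Σ x[n]
= (0) + (1) + (-2)

X[0] = -1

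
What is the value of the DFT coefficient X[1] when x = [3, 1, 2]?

X[1] = Σ(n=0 to 2) x[n] · ω_3^(1n) where ω_3 = e^(-2πi/3)
= (3)·ω_3^0 + (1)·ω_3^1 + (2)·ω_3^2

X[1] = 1.5000+0.8660i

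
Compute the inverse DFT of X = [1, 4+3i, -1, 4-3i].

x[n] = (1/4) Σ(k=0 to 3) X[k] · e^(2πikn/4)

Computing each x[n]:
x[0] = 2
x[1] = -1
x[2] = -2
x[3] = 2

x = [2, -1, -2, 2]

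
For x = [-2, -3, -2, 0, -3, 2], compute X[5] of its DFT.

X[5] = Σ(n=0 to 5) x[n] · ω_6^(5n) where ω_6 = e^(-2πi/6)
= (-2)·ω_6^0 + (-3)·ω_6^5 + (-2)·ω_6^10 + (0)·ω_6^15 + (-3)·ω_6^20 + (2)·ω_6^25

X[5] = -3.4641i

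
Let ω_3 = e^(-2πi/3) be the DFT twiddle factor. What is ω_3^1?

ω_3^1 = e^(-2πi·1/3)
= cos(-2π·1/3) + i·sin(-2π·1/3)
= cos(-2π/3) + i·sin(-2π/3)

ω_3^1 = cos(-2π/3) + i·sin(-2π/3) = -0.5000-0.8660i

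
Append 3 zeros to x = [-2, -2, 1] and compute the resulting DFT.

Original 3-point DFT: [-3, -1.5000+2.5981i, -1.5000-2.5981i]
Zero-padded 6-point DFT provides frequency interpolation.

DFT_6([x, 0, ...]) = [-3, -3.5000+0.8660i, -1.5000+2.5981i, 1, -1.5000-2.5981i, -3.5000-0.8660i]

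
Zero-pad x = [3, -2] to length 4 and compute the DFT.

Original 2-point DFT: [1, 5]
Zero-padded 4-point DFT provides frequency interpolation.

DFT_4([x, 0, ...]) = [1, 3+2i, 5, 3-2i]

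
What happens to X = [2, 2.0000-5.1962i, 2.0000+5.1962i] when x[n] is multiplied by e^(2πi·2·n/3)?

Modulation property: DFT(ω_3^(-2n)·x[n]) = X[(k-2) mod 3], so circularly shift X by 2 positions.

X[k-2] = [2.0000-5.1962i, 2.0000+5.1962i, 2]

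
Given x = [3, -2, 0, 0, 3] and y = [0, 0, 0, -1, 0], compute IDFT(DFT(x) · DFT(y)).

(x ⊛ y)[n] = Σ(m=0 to 4) x[m] · y[(n-m) mod 5]

Computing each output sample:
(x ⊛ y)[0] = 0
(x ⊛ y)[1] = 0
(x ⊛ y)[2] = -3
(x ⊛ y)[3] = -3
(x ⊛ y)[4] = 2

x ⊛ y = [0, 0, -3, -3, 2]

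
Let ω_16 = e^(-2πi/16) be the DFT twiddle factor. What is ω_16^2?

ω_16^2 = e^(-2πi·2/16)
= cos(-2π·2/16) + i·sin(-2π·2/16)
= cos(-4π/16) + i·sin(-4π/16)

ω_16^2 = cos(-4π/16) + i·sin(-4π/16) = 0.7071-0.7071i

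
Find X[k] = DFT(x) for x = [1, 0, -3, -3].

X[k] = Σ(n=0 to 3) x[n] · ω_4^(nk)
where ω_4 = e^(-2πi/4)

Computing each X[k]:
X[0] = -5
X[1] = 4-3i
X[2] = 1
X[3] = 4+3i

X = [-5, 4-3i, 1, 4+3i]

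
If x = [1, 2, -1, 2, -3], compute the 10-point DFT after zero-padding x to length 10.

Original 5-point DFT: [1, -0.1180-2.9919i, 2.1180-5.7921i, 2.1180+5.7921i, -0.1180+2.9919i]
Zero-padded 10-point DFT provides frequency interpolation.

DFT_10([x, 0, ...]) = [1, 4.1180-0.3633i, -0.1180-2.9919i, 1.8820+1.5388i, 2.1180-5.7921i, -7, 2.1180+5.7921i, 1.8820-1.5388i, -0.1180+2.9919i, 4.1180+0.3633i]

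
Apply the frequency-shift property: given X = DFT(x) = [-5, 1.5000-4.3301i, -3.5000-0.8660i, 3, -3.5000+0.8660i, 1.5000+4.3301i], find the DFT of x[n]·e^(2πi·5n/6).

Modulation property: DFT(ω_6^(-5n)·x[n]) = X[(k-5) mod 6], so circularly shift X by 5 positions.

X[k-5] = [1.5000-4.3301i, -3.5000-0.8660i, 3, -3.5000+0.8660i, 1.5000+4.3301i, -5]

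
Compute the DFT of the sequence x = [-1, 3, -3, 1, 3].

X[k] = Σ(n=0 to 4) x[n] · ω_5^(nk)
where ω_5 = e^(-2πi/5)

Computing each X[k]:
X[0] = 3
X[1] = 2.4721+2.3511i
X[2] = -6.4721-3.8042i
X[3] = -6.4721+3.8042i
X[4] = 2.4721-2.3511i

X = [3, 2.4721+2.3511i, -6.4721-3.8042i, -6.4721+3.8042i, 2.4721-2.3511i]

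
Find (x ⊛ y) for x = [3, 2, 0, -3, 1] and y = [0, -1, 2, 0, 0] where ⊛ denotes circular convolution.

(x ⊛ y)[n] = Σ(m=0 to 4) x[m] · y[(n-m) mod 5]

Computing each output sample:
(x ⊛ y)[0] = -7
(x ⊛ y)[1] = -1
(x ⊛ y)[2] = 4
(x ⊛ y)[3] = 4
(x ⊛ y)[4] = 3

x ⊛ y = [-7, -1, 4, 4, 3]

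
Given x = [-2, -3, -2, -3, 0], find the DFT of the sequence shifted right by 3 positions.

Time shift by 3: X_shifted[k] = ω_5^(3k) · X[k]
Shifted x = [-2, -3, 0, -2, -3]

DFT(x[n-3]) = [-10, -2.2361-1.1756i, 2.2361+1.9021i, 2.2361-1.9021i, -2.2361+1.1756i]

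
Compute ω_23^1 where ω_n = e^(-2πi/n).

ω_23^1 = e^(-2πi·1/23)
= cos(-2π·1/23) + i·sin(-2π·1/23)
= cos(-2π/23) + i·sin(-2π/23)

ω_23^1 = cos(-2π/23) + i·sin(-2π/23) = 0.9629-0.2698i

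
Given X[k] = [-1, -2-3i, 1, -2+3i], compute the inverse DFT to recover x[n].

x[n] = (1/4) Σ(k=0 to 3) X[k] · e^(2πikn/4)

Computing each x[n]:
x[0] = -1
x[1] = 1
x[2] = 1
x[3] = -2

x = [-1, 1, 1, -2]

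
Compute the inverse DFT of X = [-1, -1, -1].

x[n] = (1/3) Σ(k=0 to 2) X[k] · e^(2πikn/3)

Computing each x[n]:
x[0] = -1
x[1] = 0
x[2] = 0

x = [-1, 0, 0]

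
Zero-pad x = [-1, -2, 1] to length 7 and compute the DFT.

Original 3-point DFT: [-2, -0.5000+2.5981i, -0.5000-2.5981i]
Zero-padded 7-point DFT provides frequency interpolation.

DFT_7([x, 0, ...]) = [-2, -2.4695+0.5887i, -1.4559+2.3837i, 1.4254+1.6496i, 1.4254-1.6496i, -1.4559-2.3837i, -2.4695-0.5887i]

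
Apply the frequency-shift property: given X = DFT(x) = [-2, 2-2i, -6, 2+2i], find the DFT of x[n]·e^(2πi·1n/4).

Modulation property: DFT(ω_4^(-1n)·x[n]) = X[(k-1) mod 4], so circularly shift X by 1 positions.

X[k-1] = [2+2i, -2, 2-2i, -6]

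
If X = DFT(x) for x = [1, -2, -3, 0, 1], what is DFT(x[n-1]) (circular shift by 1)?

Time shift by 1: X_shifted[k] = ω_5^(1k) · X[k]
Shifted x = [1, 1, -2, -3, 0]

DFT(x[n-1]) = [-3, 5.3541-1.5388i, -1.3541+0.3633i, -1.3541-0.3633i, 5.3541+1.5388i]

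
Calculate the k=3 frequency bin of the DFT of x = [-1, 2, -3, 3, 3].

X[3] = Σ(n=0 to 4) x[n] · ω_5^(3n) where ω_5 = e^(-2πi/5)
= (-1)·ω_5^0 + (2)·ω_5^3 + (-3)·ω_5^6 + (3)·ω_5^9 + (3)·ω_5^12

X[3] = -5.0451+5.1186i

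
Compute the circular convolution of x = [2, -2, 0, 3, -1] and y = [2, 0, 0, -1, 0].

(x ⊛ y)[n] = Σ(m=0 to 4) x[m] · y[(n-m) mod 5]

Computing each output sample:
(x ⊛ y)[0] = 4
(x ⊛ y)[1] = -7
(x ⊛ y)[2] = 1
(x ⊛ y)[3] = 4
(x ⊛ y)[4] = 0

x ⊛ y = [4, -7, 1, 4, 0]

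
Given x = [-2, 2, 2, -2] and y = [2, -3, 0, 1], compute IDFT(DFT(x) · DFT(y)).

(x ⊛ y)[n] = Σ(m=0 to 3) x[m] · y[(n-m) mod 4]

Computing each output sample:
(x ⊛ y)[0] = 4
(x ⊛ y)[1] = 12
(x ⊛ y)[2] = -4
(x ⊛ y)[3] = -12

x ⊛ y = [4, 12, -4, -12]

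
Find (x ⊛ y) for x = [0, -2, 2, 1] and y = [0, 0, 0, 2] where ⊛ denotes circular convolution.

(x ⊛ y)[n] = Σ(m=0 to 3) x[m] · y[(n-m) mod 4]

Computing each output sample:
(x ⊛ y)[0] = -4
(x ⊛ y)[1] = 4
(x ⊛ y)[2] = 2
(x ⊛ y)[3] = 0

x ⊛ y = [-4, 4, 2, 0]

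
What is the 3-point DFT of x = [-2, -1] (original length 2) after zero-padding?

Original 2-point DFT: [-3, -1]
Zero-padded 3-point DFT provides frequency interpolation.

DFT_3([x, 0, ...]) = [-3, -1.5000+0.8660i, -1.5000-0.8660i]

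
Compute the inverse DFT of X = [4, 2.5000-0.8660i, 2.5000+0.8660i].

x[n] = (1/3) Σ(k=0 to 2) X[k] · e^(2πikn/3)

Computing each x[n]:
x[0] = 3
x[1] = 1
x[2] = 0

x = [3, 1, 0]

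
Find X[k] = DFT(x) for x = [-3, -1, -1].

X[k] = Σ(n=0 to 2) x[n] · ω_3^(nk)
where ω_3 = e^(-2πi/3)

Computing each X[k]:
X[0] = -5
X[1] = -2
X[2] = -2

X = [-5, -2, -2]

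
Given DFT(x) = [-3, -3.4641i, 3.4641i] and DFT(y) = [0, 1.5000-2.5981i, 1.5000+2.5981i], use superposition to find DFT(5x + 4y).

By linearity: DFT(5x + 4y) = 5·DFT(x) + 4·DFT(y)
= 5·[-3, -3.4641i, 3.4641i] + 4·[0, 1.5000-2.5981i, 1.5000+2.5981i]

Computing element-wise:
Z[0] = 5·(-3) + 4·(0) = -15
Z[1] = 5·(-3.4641i) + 4·(1.5000-2.5981i) = 6.0000-27.7129i
Z[2] = 5·(3.4641i) + 4·(1.5000+2.5981i) = 6.0000+27.7129i

DFT(5x + 4y) = 5·X + 4·Y = [-15, 6.0000-27.7129i, 6.0000+27.7129i]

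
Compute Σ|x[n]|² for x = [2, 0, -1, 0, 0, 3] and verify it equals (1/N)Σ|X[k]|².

Time domain:
Σ|x[n]|² = |2|² + |0|² + |-1|² + |0|² + |0|² + |3|² = 14.0000

Frequency domain:
(1/6)Σ|X[k]|² = (1/6)(|4|² + |4.0000+3.4641i|² + |1.0000+1.7321i|² + |-2|² + |1.0000-1.7321i|² + |4.0000-3.4641i|²) = (1/6)·84.0000 = 14.0000

Both sides agree, confirming Parseval's theorem.

Σ|x[n]|² = (1/N)Σ|X[k]|² = 14.0000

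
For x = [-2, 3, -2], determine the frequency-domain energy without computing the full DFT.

Parseval: Σ|x[n]|² = (1/N)Σ|X[k]|², so Σ|X[k]|² = N·Σ|x[n]|² = 3·17.0000

Σ|X[k]|² = N·Σ|x[n]|² = 3·17.0000 = 51.0000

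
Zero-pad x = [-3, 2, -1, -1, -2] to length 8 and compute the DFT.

Original 5-point DFT: [-5, -1.3820-3.8042i, -3.6180-2.3511i, -3.6180+2.3511i, -1.3820+3.8042i]
Zero-padded 8-point DFT provides frequency interpolation.

DFT_8([x, 0, ...]) = [-5, 1.1213+0.2929i, -4-3i, -3.1213-1.7071i, -7, -3.1213+1.7071i, -4+3i, 1.1213-0.2929i]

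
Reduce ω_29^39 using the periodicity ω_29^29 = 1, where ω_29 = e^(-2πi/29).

Since ω_29^29 = 1, powers reduce modulo 29.
39 mod 29 = 10
So ω_29^39 = ω_29^10 = e^(-2πi·10/29)

ω_29^39 = ω_29^10 = -0.5612-0.8277i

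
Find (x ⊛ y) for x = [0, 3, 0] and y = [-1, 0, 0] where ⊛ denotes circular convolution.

(x ⊛ y)[n] = Σ(m=0 to 2) x[m] · y[(n-m) mod 3]

Computing each output sample:
(x ⊛ y)[0] = 0
(x ⊛ y)[1] = -3
(x ⊛ y)[2] = 0

x ⊛ y = [0, -3, 0]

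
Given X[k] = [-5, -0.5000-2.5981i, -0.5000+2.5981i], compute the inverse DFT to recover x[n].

x[n] = (1/3) Σ(k=0 to 2) X[k] · e^(2πikn/3)

Computing each x[n]:
x[0] = -2
x[1] = 0
x[2] = -3

x = [-2, 0, -3]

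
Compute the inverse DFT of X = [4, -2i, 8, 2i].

x[n] = (1/4) Σ(k=0 to 3) X[k] · e^(2πikn/4)

Computing each x[n]:
x[0] = 3
x[1] = 0
x[2] = 3
x[3] = -2

x = [3, 0, 3, -2]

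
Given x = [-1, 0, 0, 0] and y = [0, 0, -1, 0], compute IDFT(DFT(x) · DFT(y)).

(x ⊛ y)[n] = Σ(m=0 to 3) x[m] · y[(n-m) mod 4]

Computing each output sample:
(x ⊛ y)[0] = 0
(x ⊛ y)[1] = 0
(x ⊛ y)[2] = 1
(x ⊛ y)[3] = 0

x ⊛ y = [0, 0, 1, 0]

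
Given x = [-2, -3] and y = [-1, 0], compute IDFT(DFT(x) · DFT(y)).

(x ⊛ y)[n] = Σ(m=0 to 1) x[m] · y[(n-m) mod 2]

Computing each output sample:
(x ⊛ y)[0] = 2
(x ⊛ y)[1] = 3

x ⊛ y = [2, 3]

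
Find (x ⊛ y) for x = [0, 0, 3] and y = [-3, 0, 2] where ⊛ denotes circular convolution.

(x ⊛ y)[n] = Σ(m=0 to 2) x[m] · y[(n-m) mod 3]

Computing each output sample:
(x ⊛ y)[0] = 0
(x ⊛ y)[1] = 6
(x ⊛ y)[2] = -9

x ⊛ y = [0, 6, -9]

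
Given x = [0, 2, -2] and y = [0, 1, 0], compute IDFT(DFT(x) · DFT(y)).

(x ⊛ y)[n] = Σ(m=0 to 2) x[m] · y[(n-m) mod 3]

Computing each output sample:
(x ⊛ y)[0] = -2
(x ⊛ y)[1] = 0
(x ⊛ y)[2] = 2

x ⊛ y = [-2, 0, 2]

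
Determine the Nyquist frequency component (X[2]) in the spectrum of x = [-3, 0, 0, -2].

X[2] = Σ(n=0 to 3) x[n] · ω_4^(2n) where ω_4 = e^(-2πi/4)
= (-3)·ω_4^0 + (0)·ω_4^2 + (0)·ω_4^4 + (-2)·ω_4^6

X[2] = -1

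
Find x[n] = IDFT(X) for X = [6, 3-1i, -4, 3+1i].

x[n] = (1/4) Σ(k=0 to 3) X[k] · e^(2πikn/4)

Computing each x[n]:
x[0] = 2
x[1] = 3
x[2] = -1
x[3] = 2

x = [2, 3, -1, 2]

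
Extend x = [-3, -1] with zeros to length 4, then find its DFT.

Original 2-point DFT: [-4, -2]
Zero-padded 4-point DFT provides frequency interpolation.

DFT_4([x, 0, ...]) = [-4, -3+1i, -2, -3-1i]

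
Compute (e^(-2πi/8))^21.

Since ω_8^8 = 1, powers reduce modulo 8.
21 mod 8 = 5
So ω_8^21 = ω_8^5 = e^(-2πi·5/8)

ω_8^21 = ω_8^5 = -0.7071+0.7071i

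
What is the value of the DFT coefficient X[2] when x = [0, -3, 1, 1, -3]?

X[2] = Σ(n=0 to 4) x[n] · ω_5^(2n) where ω_5 = e^(-2πi/5)
= (0)·ω_5^0 + (-3)·ω_5^2 + (1)·ω_5^4 + (1)·ω_5^6 + (-3)·ω_5^8

X[2] = 5.4721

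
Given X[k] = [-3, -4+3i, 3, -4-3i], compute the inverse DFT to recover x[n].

x[n] = (1/4) Σ(k=0 to 3) X[k] · e^(2πikn/4)

Computing each x[n]:
x[0] = -2
x[1] = -3
x[2] = 2
x[3] = 0

x = [-2, -3, 2, 0]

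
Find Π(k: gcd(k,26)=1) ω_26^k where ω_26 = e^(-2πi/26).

The primitive 26th roots of unity are ω_26^k for k coprime to 26: k ∈ {1, 3, 5, 7, 9, 11, 15, 17, 19, 21, 23, 25}
Their product equals the constant term of the cyclotomic polynomial Φ_26(x) up to sign.
For n ≥ 3, the product of all primitive nth roots of unity is 1. (For n=1 it is 1; for n=2 it is -1.)

1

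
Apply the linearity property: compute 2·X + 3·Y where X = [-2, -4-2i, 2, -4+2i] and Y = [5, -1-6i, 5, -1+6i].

By linearity: DFT(2x + 3y) = 2·DFT(x) + 3·DFT(y)
= 2·[-2, -4-2i, 2, -4+2i] + 3·[5, -1-6i, 5, -1+6i]

Computing element-wise:
Z[0] = 2·(-2) + 3·(5) = 11
Z[1] = 2·(-4-2i) + 3·(-1-6i) = -11-22i
Z[2] = 2·(2) + 3·(5) = 19
Z[3] = 2·(-4+2i) + 3·(-1+6i) = -11+22i

DFT(2x + 3y) = 2·X + 3·Y = [11, -11-22i, 19, -11+22i]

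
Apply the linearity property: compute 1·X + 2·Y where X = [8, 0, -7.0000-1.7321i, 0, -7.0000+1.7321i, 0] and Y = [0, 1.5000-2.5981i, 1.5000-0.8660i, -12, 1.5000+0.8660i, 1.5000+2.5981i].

By linearity: DFT(1x + 2y) = 1·DFT(x) + 2·DFT(y)
= 1·[8, 0, -7.0000-1.7321i, 0, -7.0000+1.7321i, 0] + 2·[0, 1.5000-2.5981i, 1.5000-0.8660i, -12, 1.5000+0.8660i, 1.5000+2.5981i]

Computing element-wise:
Z[0] = 1·(8) + 2·(0) = 8
Z[1] = 1·(0) + 2·(1.5000-2.5981i) = 3.0000-5.1962i
Z[2] = 1·(-7.0000-1.7321i) + 2·(1.5000-0.8660i) = -4.0000-3.4641i
Z[3] = 1·(0) + 2·(-12) = -24
Z[4] = 1·(-7.0000+1.7321i) + 2·(1.5000+0.8660i) = -4.0000+3.4641i
Z[5] = 1·(0) + 2·(1.5000+2.5981i) = 3.0000+5.1962i

DFT(1x + 2y) = 1·X + 2·Y = [8, 3.0000-5.1962i, -4.0000-3.4641i, -24, -4.0000+3.4641i, 3.0000+5.1962i]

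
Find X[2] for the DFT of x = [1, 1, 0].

X[2] = Σ(n=0 to 2) x[n] · ω_3^(2n) where ω_3 = e^(-2πi/3)
= (1)·ω_3^0 + (1)·ω_3^2 + (0)·ω_3^4

X[2] = 0.5000+0.8660i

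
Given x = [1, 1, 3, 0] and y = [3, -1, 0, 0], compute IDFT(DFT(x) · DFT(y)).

(x ⊛ y)[n] = Σ(m=0 to 3) x[m] · y[(n-m) mod 4]

Computing each output sample:
(x ⊛ y)[0] = 3
(x ⊛ y)[1] = 2
(x ⊛ y)[2] = 8
(x ⊛ y)[3] = -3

x ⊛ y = [3, 2, 8, -3]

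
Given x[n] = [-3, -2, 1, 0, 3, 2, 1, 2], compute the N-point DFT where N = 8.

X[k] = Σ(n=0 to 7) x[n] · ω_8^(nk)
where ω_8 = e^(-2πi/8)

Computing each X[k]:
X[0] = 4
X[1] = -7.4142+4.2426i
X[2] = -2+2i
X[3] = -4.5858+4.2426i
X[4] = 0
X[5] = -4.5858-4.2426i
X[6] = -2-2i
X[7] = -7.4142-4.2426i

X = [4, -7.4142+4.2426i, -2+2i, -4.5858+4.2426i, 0, -4.5858-4.2426i, -2-2i, -7.4142-4.2426i]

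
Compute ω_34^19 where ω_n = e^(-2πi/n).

ω_34^19 = e^(-2πi·19/34)
= cos(-2π·19/34) + i·sin(-2π·19/34)
= cos(-38π/34) + i·sin(-38π/34)

ω_34^19 = cos(-38π/34) + i·sin(-38π/34) = -0.9325+0.3612i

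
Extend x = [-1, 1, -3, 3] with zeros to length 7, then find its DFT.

Original 4-point DFT: [0, 2+2i, -8, 2-2i]
Zero-padded 7-point DFT provides frequency interpolation.

DFT_7([x, 0, ...]) = [0, -2.4119+0.8413i, 3.3509+0.0689i, -4.4390-5.7042i, -4.4390+5.7042i, 3.3509-0.0689i, -2.4119-0.8413i]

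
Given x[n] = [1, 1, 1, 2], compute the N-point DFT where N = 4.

X[k] = Σ(n=0 to 3) x[n] · ω_4^(nk)
where ω_4 = e^(-2πi/4)

Computing each X[k]:
X[0] = 5
X[1] = 1i
X[2] = -1
X[3] = -1i

X = [5, 1i, -1, -1i]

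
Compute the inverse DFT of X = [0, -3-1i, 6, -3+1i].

x[n] = (1/4) Σ(k=0 to 3) X[k] · e^(2πikn/4)

Computing each x[n]:
x[0] = 0
x[1] = -1
x[2] = 3
x[3] = -2

x = [0, -1, 3, -2]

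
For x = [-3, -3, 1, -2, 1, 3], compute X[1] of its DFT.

X[1] = Σ(n=0 to 5) x[n] · ω_6^(1n) where ω_6 = e^(-2πi/6)
= (-3)·ω_6^0 + (-3)·ω_6^1 + (1)·ω_6^2 + (-2)·ω_6^3 + (1)·ω_6^4 + (3)·ω_6^5

X[1] = -2.0000+5.1962i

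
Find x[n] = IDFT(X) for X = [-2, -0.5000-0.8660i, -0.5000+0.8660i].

x[n] = (1/3) Σ(k=0 to 2) X[k] · e^(2πikn/3)

Computing each x[n]:
x[0] = -1
x[1] = 0
x[2] = -1

x = [-1, 0, -1]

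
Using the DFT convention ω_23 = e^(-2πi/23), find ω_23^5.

ω_23^5 = e^(-2πi·5/23)
= cos(-2π·5/23) + i·sin(-2π·5/23)
= cos(-10π/23) + i·sin(-10π/23)

ω_23^5 = cos(-10π/23) + i·sin(-10π/23) = 0.2035-0.9791i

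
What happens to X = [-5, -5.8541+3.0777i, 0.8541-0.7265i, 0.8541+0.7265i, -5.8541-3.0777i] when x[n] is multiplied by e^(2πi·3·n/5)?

Modulation property: DFT(ω_5^(-3n)·x[n]) = X[(k-3) mod 5], so circularly shift X by 3 positions.

X[k-3] = [0.8541-0.7265i, 0.8541+0.7265i, -5.8541-3.0777i, -5, -5.8541+3.0777i]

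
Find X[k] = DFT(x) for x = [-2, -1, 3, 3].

X[k] = Σ(n=0 to 3) x[n] · ω_4^(nk)
where ω_4 = e^(-2πi/4)

Computing each X[k]:
X[0] = 3
X[1] = -5+4i
X[2] = -1
X[3] = -5-4i

X = [3, -5+4i, -1, -5-4i]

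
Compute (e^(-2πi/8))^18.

Since ω_8^8 = 1, powers reduce modulo 8.
18 mod 8 = 2
So ω_8^18 = ω_8^2 = e^(-2πi·2/8)

ω_8^18 = ω_8^2 = -1i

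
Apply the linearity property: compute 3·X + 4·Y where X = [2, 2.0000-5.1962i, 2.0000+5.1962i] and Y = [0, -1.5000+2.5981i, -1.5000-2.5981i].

By linearity: DFT(3x + 4y) = 3·DFT(x) + 4·DFT(y)
= 3·[2, 2.0000-5.1962i, 2.0000+5.1962i] + 4·[0, -1.5000+2.5981i, -1.5000-2.5981i]

Computing element-wise:
Z[0] = 3·(2) + 4·(0) = 6
Z[1] = 3·(2.0000-5.1962i) + 4·(-1.5000+2.5981i) = -5.1962i
Z[2] = 3·(2.0000+5.1962i) + 4·(-1.5000-2.5981i) = 5.1962i

DFT(3x + 4y) = 3·X + 4·Y = [6, -5.1962i, 5.1962i]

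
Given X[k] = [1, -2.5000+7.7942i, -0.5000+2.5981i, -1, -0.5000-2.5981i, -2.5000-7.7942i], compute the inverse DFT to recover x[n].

x[n] = (1/6) Σ(k=0 to 5) X[k] · e^(2πikn/6)

Computing each x[n]:
x[0] = -1
x[1] = -3
x[2] = -1
x[3] = 1
x[4] = 2
x[5] = 3

x = [-1, -3, -1, 1, 2, 3]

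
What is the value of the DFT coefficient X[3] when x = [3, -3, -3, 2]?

X[3] = Σ(n=0 to 3) x[n] · ω_4^(3n) where ω_4 = e^(-2πi/4)
= (3)·ω_4^0 + (-3)·ω_4^3 + (-3)·ω_4^6 + (2)·ω_4^9

X[3] = 6-5i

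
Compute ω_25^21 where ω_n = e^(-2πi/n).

ω_25^21 = e^(-2πi·21/25)
= cos(-2π·21/25) + i·sin(-2π·21/25)
= cos(-42π/25) + i·sin(-42π/25)

ω_25^21 = cos(-42π/25) + i·sin(-42π/25) = 0.5358+0.8443i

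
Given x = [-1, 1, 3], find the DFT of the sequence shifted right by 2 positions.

Time shift by 2: X_shifted[k] = ω_3^(2k) · X[k]
Shifted x = [1, 3, -1]

DFT(x[n-2]) = [3, -3.4641i, 3.4641i]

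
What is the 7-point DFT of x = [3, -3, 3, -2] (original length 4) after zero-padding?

Original 4-point DFT: [1, 1i, 11, -1i]
Zero-padded 7-point DFT provides frequency interpolation.

DFT_7([x, 0, ...]) = [1, 2.2639+0.2885i, -0.2823+2.6628i, 8.0184+5.5970i, 8.0184-5.5970i, -0.2823-2.6628i, 2.2639-0.2885i]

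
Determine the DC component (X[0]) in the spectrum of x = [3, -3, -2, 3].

X[0] = Σ(n=0 to 3) x[n] · ω_4^0 = Σ x[n]
= (3) + (-3) + (-2) + (3)

X[0] = 1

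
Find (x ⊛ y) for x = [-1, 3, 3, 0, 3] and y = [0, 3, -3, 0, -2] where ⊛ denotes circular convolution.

(x ⊛ y)[n] = Σ(m=0 to 4) x[m] · y[(n-m) mod 5]

Computing each output sample:
(x ⊛ y)[0] = 3
(x ⊛ y)[1] = -18
(x ⊛ y)[2] = 12
(x ⊛ y)[3] = -6
(x ⊛ y)[4] = -7

x ⊛ y = [3, -18, 12, -6, -7]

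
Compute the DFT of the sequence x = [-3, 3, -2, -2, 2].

X[k] = Σ(n=0 to 4) x[n] · ω_5^(nk)
where ω_5 = e^(-2πi/5)

Computing each X[k]:
X[0] = -2
X[1] = 1.7812-0.9511i
X[2] = -8.2812-0.5878i
X[3] = -8.2812+0.5878i
X[4] = 1.7812+0.9511i

X = [-2, 1.7812-0.9511i, -8.2812-0.5878i, -8.2812+0.5878i, 1.7812+0.9511i]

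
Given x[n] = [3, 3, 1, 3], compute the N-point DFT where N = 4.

X[k] = Σ(n=0 to 3) x[n] · ω_4^(nk)
where ω_4 = e^(-2πi/4)

Computing each X[k]:
X[0] = 10
X[1] = 2
X[2] = -2
X[3] = 2

X = [10, 2, -2, 2]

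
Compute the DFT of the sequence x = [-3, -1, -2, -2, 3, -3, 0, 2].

X[k] = Σ(n=0 to 7) x[n] · ω_8^(nk)
where ω_8 = e^(-2πi/8)

Computing each X[k]:
X[0] = -6
X[1] = -1.7574+3.4142i
X[2] = 2+4i
X[3] = -10.2426-0.5858i
X[4] = 2
X[5] = -10.2426+0.5858i
X[6] = 2-4i
X[7] = -1.7574-3.4142i

X = [-6, -1.7574+3.4142i, 2+4i, -10.2426-0.5858i, 2, -10.2426+0.5858i, 2-4i, -1.7574-3.4142i]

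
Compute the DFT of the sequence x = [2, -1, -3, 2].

X[k] = Σ(n=0 to 3) x[n] · ω_4^(nk)
where ω_4 = e^(-2πi/4)

Computing each X[k]:
X[0] = 0
X[1] = 5+3i
X[2] = -2
X[3] = 5-3i

X = [0, 5+3i, -2, 5-3i]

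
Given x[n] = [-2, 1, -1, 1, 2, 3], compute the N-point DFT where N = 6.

X[k] = Σ(n=0 to 5) x[n] · ω_6^(nk)
where ω_6 = e^(-2πi/6)

Computing each X[k]:
X[0] = 4
X[1] = -1.5000+4.3301i
X[2] = -3.5000-0.8660i
X[3] = -6
X[4] = -3.5000+0.8660i
X[5] = -1.5000-4.3301i

X = [4, -1.5000+4.3301i, -3.5000-0.8660i, -6, -3.5000+0.8660i, -1.5000-4.3301i]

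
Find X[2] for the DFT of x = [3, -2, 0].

X[2] = Σ(n=0 to 2) x[n] · ω_3^(2n) where ω_3 = e^(-2πi/3)
= (3)·ω_3^0 + (-2)·ω_3^2 + (0)·ω_3^4

X[2] = 4.0000-1.7321i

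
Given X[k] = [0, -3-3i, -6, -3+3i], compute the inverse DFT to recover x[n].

x[n] = (1/4) Σ(k=0 to 3) X[k] · e^(2πikn/4)

Computing each x[n]:
x[0] = -3
x[1] = 3
x[2] = 0
x[3] = 0

x = [-3, 3, 0, 0]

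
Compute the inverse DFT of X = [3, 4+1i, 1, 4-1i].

x[n] = (1/4) Σ(k=0 to 3) X[k] · e^(2πikn/4)

Computing each x[n]:
x[0] = 3
x[1] = 0
x[2] = -1
x[3] = 1

x = [3, 0, -1, 1]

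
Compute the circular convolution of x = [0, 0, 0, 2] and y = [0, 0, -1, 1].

(x ⊛ y)[n] = Σ(m=0 to 3) x[m] · y[(n-m) mod 4]

Computing each output sample:
(x ⊛ y)[0] = 0
(x ⊛ y)[1] = -2
(x ⊛ y)[2] = 2
(x ⊛ y)[3] = 0

x ⊛ y = [0, -2, 2, 0]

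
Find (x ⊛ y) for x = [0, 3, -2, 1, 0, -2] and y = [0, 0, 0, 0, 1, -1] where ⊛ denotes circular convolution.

(x ⊛ y)[n] = Σ(m=0 to 5) x[m] · y[(n-m) mod 6]

Computing each output sample:
(x ⊛ y)[0] = -5
(x ⊛ y)[1] = 3
(x ⊛ y)[2] = -1
(x ⊛ y)[3] = -2
(x ⊛ y)[4] = 2
(x ⊛ y)[5] = 3

x ⊛ y = [-5, 3, -1, -2, 2, 3]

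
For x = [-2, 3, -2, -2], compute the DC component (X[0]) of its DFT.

X[0] = Σ(n=0 to 3) x[n] · ω_4^0 = Σ x[n]
= (-2) + (3) + (-2) + (-2)

X[0] = -3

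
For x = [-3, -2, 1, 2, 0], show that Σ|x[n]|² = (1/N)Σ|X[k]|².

Time domain:
Σ|x[n]|² = |-3|² + |-2|² + |1|² + |2|² + |0|² = 18.0000

Frequency domain:
(1/5)Σ|X[k]|² = (1/5)(|-2|² + |-6.0451+2.4899i|² + |-0.4549+0.2245i|² + |-0.4549-0.2245i|² + |-6.0451-2.4899i|²) = (1/5)·90.0000 = 18.0000

Both sides agree, confirming Parseval's theorem.

Σ|x[n]|² = (1/N)Σ|X[k]|² = 18.0000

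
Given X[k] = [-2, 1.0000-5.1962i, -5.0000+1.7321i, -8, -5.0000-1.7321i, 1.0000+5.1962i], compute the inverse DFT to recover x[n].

x[n] = (1/6) Σ(k=0 to 5) X[k] · e^(2πikn/6)

Computing each x[n]:
x[0] = -3
x[1] = 3
x[2] = 1
x[3] = -1
x[4] = -3
x[5] = 1

x = [-3, 3, 1, -1, -3, 1]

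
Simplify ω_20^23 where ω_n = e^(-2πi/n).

Since ω_20^20 = 1, powers reduce modulo 20.
23 mod 20 = 3
So ω_20^23 = ω_20^3 = e^(-2πi·3/20)

ω_20^23 = ω_20^3 = 0.5878-0.8090i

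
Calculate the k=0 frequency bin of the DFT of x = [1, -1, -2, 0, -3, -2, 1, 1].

X[0] = Σ(n=0 to 7) x[n] · ω_8^0 = Σ x[n]
= (1) + (-1) + (-2) + (0) + (-3) + (-2) + (1) + (1)

X[0] = -5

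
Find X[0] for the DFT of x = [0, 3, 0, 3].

X[0] = Σ(n=0 to 3) x[n] · ω_4^0 = Σ x[n]
= (0) + (3) + (0) + (3)

X[0] = 6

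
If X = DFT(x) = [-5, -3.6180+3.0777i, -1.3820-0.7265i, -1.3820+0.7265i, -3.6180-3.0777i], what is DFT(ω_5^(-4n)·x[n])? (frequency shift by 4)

Modulation property: DFT(ω_5^(-4n)·x[n]) = X[(k-4) mod 5], so circularly shift X by 4 positions.

X[k-4] = [-3.6180+3.0777i, -1.3820-0.7265i, -1.3820+0.7265i, -3.6180-3.0777i, -5]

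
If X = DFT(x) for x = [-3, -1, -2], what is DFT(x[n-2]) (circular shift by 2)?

Time shift by 2: X_shifted[k] = ω_3^(2k) · X[k]
Shifted x = [-1, -2, -3]

DFT(x[n-2]) = [-6, 1.5000-0.8660i, 1.5000+0.8660i]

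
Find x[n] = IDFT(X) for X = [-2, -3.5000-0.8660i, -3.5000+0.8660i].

x[n] = (1/3) Σ(k=0 to 2) X[k] · e^(2πikn/3)

Computing each x[n]:
x[0] = -3
x[1] = 1
x[2] = 0

x = [-3, 1, 0]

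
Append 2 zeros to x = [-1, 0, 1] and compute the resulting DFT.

Original 3-point DFT: [0, -1.5000+0.8660i, -1.5000-0.8660i]
Zero-padded 5-point DFT provides frequency interpolation.

DFT_5([x, 0, ...]) = [0, -1.8090-0.5878i, -0.6910+0.9511i, -0.6910-0.9511i, -1.8090+0.5878i]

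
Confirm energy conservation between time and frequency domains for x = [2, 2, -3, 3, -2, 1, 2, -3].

Time domain:
Σ|x[n]|² = |2|² + |2|² + |-3|² + |3|² + |-2|² + |1|² + |2|² + |-3|² = 44.0000

Frequency domain:
(1/8)Σ|X[k]|² = (1/8)(|2|² + |0.4645+0.0503i|² + |1-3i|² + |7.5355-9.9497i|² + |-4|² + |7.5355+9.9497i|² + |1+3i|² + |0.4645-0.0503i|²) = (1/8)·352.0000 = 44.0000

Both sides agree, confirming Parseval's theorem.

Σ|x[n]|² = (1/N)Σ|X[k]|² = 44.0000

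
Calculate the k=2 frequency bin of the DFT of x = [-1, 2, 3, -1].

X[2] = Σ(n=0 to 3) x[n] · ω_4^(2n) where ω_4 = e^(-2πi/4)
= (-1)·ω_4^0 + (2)·ω_4^2 + (3)·ω_4^4 + (-1)·ω_4^6

X[2] = 1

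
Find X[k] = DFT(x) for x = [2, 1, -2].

X[k] = Σ(n=0 to 2) x[n] · ω_3^(nk)
where ω_3 = e^(-2πi/3)

Computing each X[k]:
X[0] = 1
X[1] = 2.5000-2.5981i
X[2] = 2.5000+2.5981i

X = [1, 2.5000-2.5981i, 2.5000+2.5981i]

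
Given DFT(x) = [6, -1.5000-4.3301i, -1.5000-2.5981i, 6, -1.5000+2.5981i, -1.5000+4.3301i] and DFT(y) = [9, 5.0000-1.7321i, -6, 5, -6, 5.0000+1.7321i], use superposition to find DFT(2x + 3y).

By linearity: DFT(2x + 3y) = 2·DFT(x) + 3·DFT(y)
= 2·[6, -1.5000-4.3301i, -1.5000-2.5981i, 6, -1.5000+2.5981i, -1.5000+4.3301i] + 3·[9, 5.0000-1.7321i, -6, 5, -6, 5.0000+1.7321i]

Computing element-wise:
Z[0] = 2·(6) + 3·(9) = 39
Z[1] = 2·(-1.5000-4.3301i) + 3·(5.0000-1.7321i) = 12.0000-13.8565i
Z[2] = 2·(-1.5000-2.5981i) + 3·(-6) = -21.0000-5.1962i
Z[3] = 2·(6) + 3·(5) = 27
Z[4] = 2·(-1.5000+2.5981i) + 3·(-6) = -21.0000+5.1962i
Z[5] = 2·(-1.5000+4.3301i) + 3·(5.0000+1.7321i) = 12.0000+13.8565i

DFT(2x + 3y) = 2·X + 3·Y = [39, 12.0000-13.8565i, -21.0000-5.1962i, 27, -21.0000+5.1962i, 12.0000+13.8565i]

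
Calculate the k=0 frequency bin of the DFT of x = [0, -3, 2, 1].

X[0] = Σ(n=0 to 3) x[n] · ω_4^0 = Σ x[n]
= (0) + (-3) + (2) + (1)

X[0] = 0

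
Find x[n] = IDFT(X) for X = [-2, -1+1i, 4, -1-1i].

x[n] = (1/4) Σ(k=0 to 3) X[k] · e^(2πikn/4)

Computing each x[n]:
x[0] = 0
x[1] = -2
x[2] = 1
x[3] = -1

x = [0, -2, 1, -1]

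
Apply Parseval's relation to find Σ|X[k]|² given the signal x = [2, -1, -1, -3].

Parseval: Σ|x[n]|² = (1/N)Σ|X[k]|², so Σ|X[k]|² = N·Σ|x[n]|² = 4·15.0000

Σ|X[k]|² = N·Σ|x[n]|² = 4·15.0000 = 60.0000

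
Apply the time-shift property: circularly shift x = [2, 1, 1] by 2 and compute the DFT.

Time shift by 2: X_shifted[k] = ω_3^(2k) · X[k]
Shifted x = [1, 1, 2]

DFT(x[n-2]) = [4, -0.5000+0.8660i, -0.5000-0.8660i]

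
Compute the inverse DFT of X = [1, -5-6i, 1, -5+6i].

x[n] = (1/4) Σ(k=0 to 3) X[k] · e^(2πikn/4)

Computing each x[n]:
x[0] = -2
x[1] = 3
x[2] = 3
x[3] = -3

x = [-2, 3, 3, -3]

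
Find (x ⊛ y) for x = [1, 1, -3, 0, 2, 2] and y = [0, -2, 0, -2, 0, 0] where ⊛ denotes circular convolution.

(x ⊛ y)[n] = Σ(m=0 to 5) x[m] · y[(n-m) mod 6]

Computing each output sample:
(x ⊛ y)[0] = -4
(x ⊛ y)[1] = -6
(x ⊛ y)[2] = -6
(x ⊛ y)[3] = 4
(x ⊛ y)[4] = -2
(x ⊛ y)[5] = 2

x ⊛ y = [-4, -6, -6, 4, -2, 2]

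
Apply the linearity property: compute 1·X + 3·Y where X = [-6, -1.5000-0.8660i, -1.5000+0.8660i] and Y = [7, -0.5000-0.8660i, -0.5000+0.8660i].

By linearity: DFT(1x + 3y) = 1·DFT(x) + 3·DFT(y)
= 1·[-6, -1.5000-0.8660i, -1.5000+0.8660i] + 3·[7, -0.5000-0.8660i, -0.5000+0.8660i]

Computing element-wise:
Z[0] = 1·(-6) + 3·(7) = 15
Z[1] = 1·(-1.5000-0.8660i) + 3·(-0.5000-0.8660i) = -3.0000-3.4640i
Z[2] = 1·(-1.5000+0.8660i) + 3·(-0.5000+0.8660i) = -3.0000+3.4640i

DFT(1x + 3y) = 1·X + 3·Y = [15, -3.0000-3.4640i, -3.0000+3.4640i]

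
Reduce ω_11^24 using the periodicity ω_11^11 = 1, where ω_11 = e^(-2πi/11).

Since ω_11^11 = 1, powers reduce modulo 11.
24 mod 11 = 2
So ω_11^24 = ω_11^2 = e^(-2πi·2/11)

ω_11^24 = ω_11^2 = 0.4154-0.9096i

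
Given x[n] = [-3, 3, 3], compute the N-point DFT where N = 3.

X[k] = Σ(n=0 to 2) x[n] · ω_3^(nk)
where ω_3 = e^(-2πi/3)

Computing each X[k]:
X[0] = 3
X[1] = -6
X[2] = -6

X = [3, -6, -6]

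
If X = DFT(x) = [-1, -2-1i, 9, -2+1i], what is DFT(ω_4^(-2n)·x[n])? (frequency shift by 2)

Modulation property: DFT(ω_4^(-2n)·x[n]) = X[(k-2) mod 4], so circularly shift X by 2 positions.

X[k-2] = [9, -2+1i, -1, -2-1i]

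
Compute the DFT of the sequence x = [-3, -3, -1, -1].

X[k] = Σ(n=0 to 3) x[n] · ω_4^(nk)
where ω_4 = e^(-2πi/4)

Computing each X[k]:
X[0] = -8
X[1] = -2+2i
X[2] = 0
X[3] = -2-2i

X = [-8, -2+2i, 0, -2-2i]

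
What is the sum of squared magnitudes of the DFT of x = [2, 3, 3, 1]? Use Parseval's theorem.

Parseval: Σ|x[n]|² = (1/N)Σ|X[k]|², so Σ|X[k]|² = N·Σ|x[n]|² = 4·23.0000

Σ|X[k]|² = N·Σ|x[n]|² = 4·23.0000 = 92.0000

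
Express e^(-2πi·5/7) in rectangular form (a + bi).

ω_7^5 = e^(-2πi·5/7)
= cos(-2π·5/7) + i·sin(-2π·5/7)
= cos(-10π/7) + i·sin(-10π/7)

ω_7^5 = cos(-10π/7) + i·sin(-10π/7) = -0.2225+0.9749i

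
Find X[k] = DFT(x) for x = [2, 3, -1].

X[k] = Σ(n=0 to 2) x[n] · ω_3^(nk)
where ω_3 = e^(-2πi/3)

Computing each X[k]:
X[0] = 4
X[1] = 1.0000-3.4641i
X[2] = 1.0000+3.4641i

X = [4, 1.0000-3.4641i, 1.0000+3.4641i]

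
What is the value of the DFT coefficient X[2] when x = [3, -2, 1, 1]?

X[2] = Σ(n=0 to 3) x[n] · ω_4^(2n) where ω_4 = e^(-2πi/4)
= (3)·ω_4^0 + (-2)·ω_4^2 + (1)·ω_4^4 + (1)·ω_4^6

X[2] = 5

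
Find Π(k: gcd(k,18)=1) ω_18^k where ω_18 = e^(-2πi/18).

The primitive 18th roots of unity are ω_18^k for k coprime to 18: k ∈ {1, 5, 7, 11, 13, 17}
Their product equals the constant term of the cyclotomic polynomial Φ_18(x) up to sign.
For n ≥ 3, the product of all primitive nth roots of unity is 1. (For n=1 it is 1; for n=2 it is -1.)

1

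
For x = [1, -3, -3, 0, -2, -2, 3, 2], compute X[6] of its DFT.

X[6] = Σ(n=0 to 7) x[n] · ω_8^(6n) where ω_8 = e^(-2πi/8)
= (1)·ω_8^0 + (-3)·ω_8^6 + (-3)·ω_8^12 + (0)·ω_8^18 + (-2)·ω_8^24 + (-2)·ω_8^30 + (3)·ω_8^36 + (2)·ω_8^42

X[6] = -1-7i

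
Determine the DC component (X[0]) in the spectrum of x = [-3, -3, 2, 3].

X[0] = Σ(n=0 to 3) x[n] · ω_4^0 = Σ x[n]
= (-3) + (-3) + (2) + (3)

X[0] = -1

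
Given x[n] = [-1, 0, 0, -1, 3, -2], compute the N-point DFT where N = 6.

X[k] = Σ(n=0 to 5) x[n] · ω_6^(nk)
where ω_6 = e^(-2πi/6)

Computing each X[k]:
X[0] = -1
X[1] = -2.5000+0.8660i
X[2] = -2.5000-4.3301i
X[3] = 5
X[4] = -2.5000+4.3301i
X[5] = -2.5000-0.8660i

X = [-1, -2.5000+0.8660i, -2.5000-4.3301i, 5, -2.5000+4.3301i, -2.5000-0.8660i]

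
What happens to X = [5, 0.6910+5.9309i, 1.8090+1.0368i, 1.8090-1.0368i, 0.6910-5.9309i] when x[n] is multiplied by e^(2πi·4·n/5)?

Modulation property: DFT(ω_5^(-4n)·x[n]) = X[(k-4) mod 5], so circularly shift X by 4 positions.

X[k-4] = [0.6910+5.9309i, 1.8090+1.0368i, 1.8090-1.0368i, 0.6910-5.9309i, 5]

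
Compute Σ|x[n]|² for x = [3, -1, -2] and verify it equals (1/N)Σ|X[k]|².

Time domain:
Σ|x[n]|² = |3|² + |-1|² + |-2|² = 14.0000

Frequency domain:
(1/3)Σ|X[k]|² = (1/3)(|0|² + |4.5000-0.8660i|² + |4.5000+0.8660i|²) = (1/3)·42.0000 = 14.0000

Both sides agree, confirming Parseval's theorem.

Σ|x[n]|² = (1/N)Σ|X[k]|² = 14.0000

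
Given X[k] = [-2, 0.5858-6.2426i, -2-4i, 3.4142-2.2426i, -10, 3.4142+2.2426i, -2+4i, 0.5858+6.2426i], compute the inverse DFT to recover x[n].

x[n] = (1/8) Σ(k=0 to 7) X[k] · e^(2πikn/8)

Computing each x[n]:
x[0] = -1
x[1] = 3
x[2] = 0
x[3] = 2
x[4] = -3
x[5] = 1
x[6] = -2
x[7] = -2

x = [-1, 3, 0, 2, -3, 1, -2, -2]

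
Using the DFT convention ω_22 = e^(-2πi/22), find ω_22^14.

ω_22^14 = e^(-2πi·14/22)
= cos(-2π·14/22) + i·sin(-2π·14/22)
= cos(-28π/22) + i·sin(-28π/22)

ω_22^14 = cos(-28π/22) + i·sin(-28π/22) = -0.6549+0.7557i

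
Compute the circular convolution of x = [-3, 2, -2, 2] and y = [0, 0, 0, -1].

(x ⊛ y)[n] = Σ(m=0 to 3) x[m] · y[(n-m) mod 4]

Computing each output sample:
(x ⊛ y)[0] = -2
(x ⊛ y)[1] = 2
(x ⊛ y)[2] = -2
(x ⊛ y)[3] = 3

x ⊛ y = [-2, 2, -2, 3]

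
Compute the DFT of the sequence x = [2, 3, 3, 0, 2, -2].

X[k] = Σ(n=0 to 5) x[n] · ω_6^(nk)
where ω_6 = e^(-2πi/6)

Computing each X[k]:
X[0] = 8
X[1] = -5.1962i
X[2] = -1.0000-3.4641i
X[3] = 6
X[4] = -1.0000+3.4641i
X[5] = 5.1962i

X = [8, -5.1962i, -1.0000-3.4641i, 6, -1.0000+3.4641i, 5.1962i]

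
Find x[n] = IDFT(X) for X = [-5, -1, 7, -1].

x[n] = (1/4) Σ(k=0 to 3) X[k] · e^(2πikn/4)

Computing each x[n]:
x[0] = 0
x[1] = -3
x[2] = 1
x[3] = -3

x = [0, -3, 1, -3]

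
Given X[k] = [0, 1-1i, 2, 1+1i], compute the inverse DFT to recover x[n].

x[n] = (1/4) Σ(k=0 to 3) X[k] · e^(2πikn/4)

Computing each x[n]:
x[0] = 1
x[1] = 0
x[2] = 0
x[3] = -1

x = [1, 0, 0, -1]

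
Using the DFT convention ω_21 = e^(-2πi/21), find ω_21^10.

ω_21^10 = e^(-2πi·10/21)
= cos(-2π·10/21) + i·sin(-2π·10/21)
= cos(-20π/21) + i·sin(-20π/21)

ω_21^10 = cos(-20π/21) + i·sin(-20π/21) = -0.9888-0.1490i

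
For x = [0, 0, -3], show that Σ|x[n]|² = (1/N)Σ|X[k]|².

Time domain:
Σ|x[n]|² = |0|² + |0|² + |-3|² = 9.0000

Frequency domain:
(1/3)Σ|X[k]|² = (1/3)(|-3|² + |1.5000-2.5981i|² + |1.5000+2.5981i|²) = (1/3)·27.0000 = 9.0000

Both sides agree, confirming Parseval's theorem.

Σ|x[n]|² = (1/N)Σ|X[k]|² = 9.0000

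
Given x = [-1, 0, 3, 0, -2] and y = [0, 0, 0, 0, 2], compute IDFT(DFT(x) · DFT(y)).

(x ⊛ y)[n] = Σ(m=0 to 4) x[m] · y[(n-m) mod 5]

Computing each output sample:
(x ⊛ y)[0] = 0
(x ⊛ y)[1] = 6
(x ⊛ y)[2] = 0
(x ⊛ y)[3] = -4
(x ⊛ y)[4] = -2

x ⊛ y = [0, 6, 0, -4, -2]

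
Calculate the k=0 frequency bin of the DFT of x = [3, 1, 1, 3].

X[0] = Σ(n=0 to 3) x[n] · ω_4^0 = Σ x[n]
= (3) + (1) + (1) + (3)

X[0] = 8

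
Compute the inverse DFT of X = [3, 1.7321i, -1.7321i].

x[n] = (1/3) Σ(k=0 to 2) X[k] · e^(2πikn/3)

Computing each x[n]:
x[0] = 1
x[1] = 0
x[2] = 2

x = [1, 0, 2]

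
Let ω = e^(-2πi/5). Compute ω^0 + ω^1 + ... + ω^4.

Sum of all nth roots of unity equals 0 for n > 1 (geometric series with r ≠ 1).

0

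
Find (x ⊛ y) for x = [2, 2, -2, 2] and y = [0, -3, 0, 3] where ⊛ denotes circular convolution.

(x ⊛ y)[n] = Σ(m=0 to 3) x[m] · y[(n-m) mod 4]

Computing each output sample:
(x ⊛ y)[0] = 0
(x ⊛ y)[1] = -12
(x ⊛ y)[2] = 0
(x ⊛ y)[3] = 12

x ⊛ y = [0, -12, 0, 12]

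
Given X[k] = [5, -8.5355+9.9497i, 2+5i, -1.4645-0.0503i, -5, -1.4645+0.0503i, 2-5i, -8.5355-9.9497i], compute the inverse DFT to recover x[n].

x[n] = (1/8) Σ(k=0 to 7) X[k] · e^(2πikn/8)

Computing each x[n]:
x[0] = -2
x[1] = -3
x[2] = -3
x[3] = 2
x[4] = 3
x[5] = 3
x[6] = 2
x[7] = 3

x = [-2, -3, -3, 2, 3, 3, 2, 3]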